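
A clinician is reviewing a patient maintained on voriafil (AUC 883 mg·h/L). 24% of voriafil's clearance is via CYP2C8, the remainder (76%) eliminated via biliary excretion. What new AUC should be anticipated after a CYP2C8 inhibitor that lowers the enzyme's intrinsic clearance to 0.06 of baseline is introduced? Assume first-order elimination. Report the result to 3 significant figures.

CYP2C8: 0.24 × 0.06 = 0.0144
Other: 0.76 (unchanged)
CL_new/CL_old = 0.0144 + 0.76 = 0.7744.
With dosing unchanged, AUC scales as 1/CL: 883 / 0.7744 = 1.14 × 10³ mg·h/L.

1.14 × 10³ mg·h/L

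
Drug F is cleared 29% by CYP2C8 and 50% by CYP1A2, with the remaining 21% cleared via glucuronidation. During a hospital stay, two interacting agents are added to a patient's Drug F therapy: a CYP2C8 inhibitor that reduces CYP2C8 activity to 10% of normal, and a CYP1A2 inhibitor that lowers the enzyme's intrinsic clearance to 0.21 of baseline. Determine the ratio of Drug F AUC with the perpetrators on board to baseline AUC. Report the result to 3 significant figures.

The CYP2C8 pathway (29% of clearance) falls to 0.1× activity: 0.29 × 0.1 = 0.029.
The CYP1A2 pathway (50% of clearance) is reduced to 0.21× activity: 0.5 × 0.21 = 0.105.
Non-CYP routes (21%) are unchanged.
Relative clearance = 0.029 + 0.105 + 0.21 = 0.344.
AUC ∝ 1/CL: fold-change = 1 / 0.344 = 2.91.

2.91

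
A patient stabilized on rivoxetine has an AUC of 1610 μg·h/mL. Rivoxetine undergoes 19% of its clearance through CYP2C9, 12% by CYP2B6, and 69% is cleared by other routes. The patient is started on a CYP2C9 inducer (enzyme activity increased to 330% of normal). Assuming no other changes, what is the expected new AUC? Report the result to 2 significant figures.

1.1 × 10³ μg·h/mL

CYP2C9: 0.19 × 3.3 = 0.627
CYP2B6: 0.12 (unchanged)
Other: 0.69 (unchanged)
Relative clearance = 0.627 + 0.12 + 0.69 = 1.437.
AUC ∝ 1/CL, so new value = 1610 / 1.437 = 1.1 × 10³ μg·h/mL.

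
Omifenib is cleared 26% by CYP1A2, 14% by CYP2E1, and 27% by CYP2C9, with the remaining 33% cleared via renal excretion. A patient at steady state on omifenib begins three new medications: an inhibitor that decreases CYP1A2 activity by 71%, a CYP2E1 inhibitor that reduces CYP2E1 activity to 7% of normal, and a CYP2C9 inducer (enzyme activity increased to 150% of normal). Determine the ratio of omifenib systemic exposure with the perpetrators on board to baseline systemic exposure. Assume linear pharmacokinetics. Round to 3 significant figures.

1.22

The CYP1A2 pathway (26% of clearance) is reduced to 0.29× activity: 0.26 × 0.29 = 0.0754.
The CYP2E1 pathway (14% of clearance) is reduced to 0.07× activity: 0.14 × 0.07 = 0.0098.
The CYP2C9 pathway (27% of clearance) rises to 1.5× activity: 0.27 × 1.5 = 0.405.
The remaining 33% of clearance is unaffected.
Relative clearance = 0.0754 + 0.0098 + 0.405 + 0.33 = 0.8202.
Systemic exposure ∝ 1/CL: fold-change = 1 / 0.8202 = 1.22.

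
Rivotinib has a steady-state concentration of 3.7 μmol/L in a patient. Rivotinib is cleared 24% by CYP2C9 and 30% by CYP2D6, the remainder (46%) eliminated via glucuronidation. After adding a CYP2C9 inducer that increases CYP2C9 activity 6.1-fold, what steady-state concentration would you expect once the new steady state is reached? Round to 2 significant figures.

CYP2C9: 0.24 × 6.1 = 1.464
CYP2D6: 0.3 (unchanged)
Other: 0.46 (unchanged)
CL_new/CL_old = 1.464 + 0.3 + 0.46 = 2.224.
New steady-state concentration = baseline ÷ relative clearance = 3.7 / 2.224 = 1.7 μmol/L.

1.7 μmol/L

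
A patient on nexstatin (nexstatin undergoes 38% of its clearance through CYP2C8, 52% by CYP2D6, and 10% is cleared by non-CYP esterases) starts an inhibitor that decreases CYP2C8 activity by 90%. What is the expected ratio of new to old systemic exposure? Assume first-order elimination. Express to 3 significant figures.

The CYP2C8 pathway (38% of clearance) falls to 0.1× activity: 0.38 × 0.1 = 0.038.
CYP2D6 (52%) and the residual 10% are unaffected.
CL_new/CL_old = 0.038 + 0.52 + 0.1 = 0.658.
Since systemic exposure ∝ 1/CL, the ratio is 1 / 0.658 = 1.52.

1.52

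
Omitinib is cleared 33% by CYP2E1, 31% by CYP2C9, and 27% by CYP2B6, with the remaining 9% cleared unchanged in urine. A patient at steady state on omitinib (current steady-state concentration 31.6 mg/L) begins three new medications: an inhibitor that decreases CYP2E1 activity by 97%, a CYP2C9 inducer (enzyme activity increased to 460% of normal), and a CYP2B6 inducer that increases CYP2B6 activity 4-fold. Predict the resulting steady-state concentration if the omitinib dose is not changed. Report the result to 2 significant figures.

CYP2E1: 0.33 × 0.03 = 0.0099
CYP2C9: 0.31 × 4.6 = 1.426
CYP2B6: 0.27 × 4 = 1.08
Other: 0.09 (unchanged)
Relative clearance = 0.0099 + 1.426 + 1.08 + 0.09 = 2.6059.
Dividing the baseline by the relative clearance: 31.6 / 2.6059 = 12 mg/L.

12 mg/L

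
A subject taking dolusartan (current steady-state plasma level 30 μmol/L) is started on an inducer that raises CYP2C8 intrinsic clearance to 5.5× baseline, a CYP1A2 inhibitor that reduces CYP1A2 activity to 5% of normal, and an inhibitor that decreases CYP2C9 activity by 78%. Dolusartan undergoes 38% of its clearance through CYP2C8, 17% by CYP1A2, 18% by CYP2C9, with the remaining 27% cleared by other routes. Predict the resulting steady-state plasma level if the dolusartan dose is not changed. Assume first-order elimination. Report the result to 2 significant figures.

12 μmol/L

The CYP2C8 pathway (38% of clearance) increases to 5.5× activity: 0.38 × 5.5 = 2.09.
The CYP1A2 pathway (17% of clearance) drops to 0.05× activity: 0.17 × 0.05 = 0.0085.
The CYP2C9 pathway (18% of clearance) is reduced to 0.22× activity: 0.18 × 0.22 = 0.0396.
Non-CYP routes (27%) are unchanged.
Relative clearance = 2.09 + 0.0085 + 0.0396 + 0.27 = 2.4081.
Dividing the baseline by the relative clearance: 30 / 2.4081 = 12 μmol/L.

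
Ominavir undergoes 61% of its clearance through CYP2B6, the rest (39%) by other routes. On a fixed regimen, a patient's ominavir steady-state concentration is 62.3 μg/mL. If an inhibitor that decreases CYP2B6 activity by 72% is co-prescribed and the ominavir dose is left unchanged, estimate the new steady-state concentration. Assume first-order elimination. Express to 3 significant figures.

111 μg/mL

The CYP2B6 pathway (61% of clearance) is reduced to 0.28× activity: 0.61 × 0.28 = 0.1708.
Non-CYP routes (39%) are unchanged.
Relative clearance = 0.1708 + 0.39 = 0.5608.
With dosing unchanged, steady-state concentration scales as 1/CL: 62.3 / 0.5608 = 111 μg/mL.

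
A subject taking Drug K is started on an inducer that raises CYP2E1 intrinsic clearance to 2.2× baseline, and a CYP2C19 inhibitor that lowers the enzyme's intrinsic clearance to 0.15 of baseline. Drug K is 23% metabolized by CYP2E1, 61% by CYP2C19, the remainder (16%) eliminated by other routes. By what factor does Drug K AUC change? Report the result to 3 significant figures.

The CYP2E1 pathway (23% of clearance) rises to 2.2× activity: 0.23 × 2.2 = 0.506.
The CYP2C19 pathway (61% of clearance) drops to 0.15× activity: 0.61 × 0.15 = 0.0915.
Non-CYP routes (16%) are unchanged.
CL_new/CL_old = 0.506 + 0.0915 + 0.16 = 0.7575.
Net AUC ratio = 1 / 0.7575 = 1.32.

1.32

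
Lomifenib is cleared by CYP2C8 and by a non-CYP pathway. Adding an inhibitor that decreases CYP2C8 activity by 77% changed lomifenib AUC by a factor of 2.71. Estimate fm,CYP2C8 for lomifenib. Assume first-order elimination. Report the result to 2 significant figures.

0.82

Write x for the fraction cleared via CYP2C8. The observed AUC change means clearance fell to 1/2.71 = 0.369 of baseline.
Setting x·0.23 + (1 − x) = 0.369 and solving: x = (0.369 − 1)/(0.23 − 1) = 0.82.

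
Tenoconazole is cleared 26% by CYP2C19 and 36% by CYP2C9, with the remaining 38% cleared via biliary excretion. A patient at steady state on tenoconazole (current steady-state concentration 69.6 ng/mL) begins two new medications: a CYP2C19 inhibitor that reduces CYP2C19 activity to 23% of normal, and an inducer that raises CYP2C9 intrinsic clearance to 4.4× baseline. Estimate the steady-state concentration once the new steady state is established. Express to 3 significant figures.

The CYP2C19 pathway (26% of clearance) is reduced to 0.23× activity: 0.26 × 0.23 = 0.0598.
The CYP2C9 pathway (36% of clearance) increases to 4.4× activity: 0.36 × 4.4 = 1.584.
The remaining 38% of clearance is unaffected.
New clearance relative to baseline: 0.0598 + 1.584 + 0.38 = 2.0238.
New steady-state concentration = 69.6 / 2.0238 = 34.4 ng/mL (concentration scales inversely with clearance).

34.4 ng/mL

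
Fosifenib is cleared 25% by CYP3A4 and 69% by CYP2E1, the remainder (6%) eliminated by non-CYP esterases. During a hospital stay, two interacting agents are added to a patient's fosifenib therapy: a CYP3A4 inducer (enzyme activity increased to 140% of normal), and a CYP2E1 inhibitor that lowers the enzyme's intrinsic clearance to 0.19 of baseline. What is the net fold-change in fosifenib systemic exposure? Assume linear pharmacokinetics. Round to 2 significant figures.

The CYP3A4 pathway (25% of clearance) increases to 1.4× activity: 0.25 × 1.4 = 0.35.
The CYP2E1 pathway (69% of clearance) drops to 0.19× activity: 0.69 × 0.19 = 0.1311.
The remaining 6% of clearance is unaffected.
CL_new/CL_old = 0.35 + 0.1311 + 0.06 = 0.5411.
Because systemic exposure varies inversely with clearance, the combined effect is 1 / 0.5411 = 1.8.

1.8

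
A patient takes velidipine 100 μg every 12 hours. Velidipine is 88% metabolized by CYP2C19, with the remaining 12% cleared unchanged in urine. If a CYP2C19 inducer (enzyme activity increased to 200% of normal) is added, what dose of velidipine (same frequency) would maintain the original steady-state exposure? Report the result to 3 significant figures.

188 μg

The CYP2C19 pathway (88% of clearance) rises to 2× activity: 0.88 × 2 = 1.76.
The remaining 12% of clearance is unaffected.
New clearance relative to baseline: 1.76 + 0.12 = 1.88.
To maintain the same steady-state level, dose must scale with clearance: new dose = 100 × 1.88 = 188 μg.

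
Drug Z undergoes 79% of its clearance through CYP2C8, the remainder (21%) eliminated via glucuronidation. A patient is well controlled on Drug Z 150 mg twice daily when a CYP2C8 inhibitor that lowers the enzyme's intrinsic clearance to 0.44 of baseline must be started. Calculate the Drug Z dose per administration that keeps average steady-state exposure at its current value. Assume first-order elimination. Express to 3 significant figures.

The CYP2C8 pathway (79% of clearance) is reduced to 0.44× activity: 0.79 × 0.44 = 0.3476.
The remaining 21% of clearance is unaffected.
Relative clearance = 0.3476 + 0.21 = 0.5576.
To maintain the same steady-state level, dose must scale with clearance: new dose = 150 × 0.5576 = 83.6 mg.

83.6 mg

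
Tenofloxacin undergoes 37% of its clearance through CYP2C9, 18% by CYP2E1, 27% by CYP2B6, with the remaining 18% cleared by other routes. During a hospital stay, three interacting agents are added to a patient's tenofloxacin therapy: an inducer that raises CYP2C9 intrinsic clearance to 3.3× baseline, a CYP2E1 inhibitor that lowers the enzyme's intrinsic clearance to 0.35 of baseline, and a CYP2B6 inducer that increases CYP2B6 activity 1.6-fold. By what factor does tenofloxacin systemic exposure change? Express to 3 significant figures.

0.527

CYP2C9: 0.37 × 3.3 = 1.221
CYP2E1: 0.18 × 0.35 = 0.063
CYP2B6: 0.27 × 1.6 = 0.432
Other: 0.18 (unchanged)
New clearance relative to baseline: 1.221 + 0.063 + 0.432 + 0.18 = 1.896.
Systemic exposure ∝ 1/CL: fold-change = 1 / 1.896 = 0.527.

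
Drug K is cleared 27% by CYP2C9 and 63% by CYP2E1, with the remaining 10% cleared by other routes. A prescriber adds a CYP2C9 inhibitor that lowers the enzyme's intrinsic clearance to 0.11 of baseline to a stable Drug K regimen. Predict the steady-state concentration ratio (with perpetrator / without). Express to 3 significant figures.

1.32

The CYP2C9 pathway (27% of clearance) falls to 0.11× activity: 0.27 × 0.11 = 0.0297.
CYP2E1 (63%) and the residual 10% are unaffected.
New clearance relative to baseline: 0.0297 + 0.63 + 0.1 = 0.7597.
Since steady-state concentration ∝ 1/CL, the ratio is 1 / 0.7597 = 1.32.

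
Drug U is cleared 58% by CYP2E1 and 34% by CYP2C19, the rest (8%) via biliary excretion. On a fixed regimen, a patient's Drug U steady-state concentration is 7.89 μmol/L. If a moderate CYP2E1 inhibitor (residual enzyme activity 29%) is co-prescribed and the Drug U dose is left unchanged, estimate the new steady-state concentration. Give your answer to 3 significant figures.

The CYP2E1 pathway (58% of clearance) drops to 0.29× activity: 0.58 × 0.29 = 0.1682.
CYP2C19 (34%) and the residual 8% are unaffected.
New clearance relative to baseline: 0.1682 + 0.34 + 0.08 = 0.5882.
With dosing unchanged, steady-state concentration scales as 1/CL: 7.89 / 0.5882 = 13.4 μmol/L.

13.4 μmol/L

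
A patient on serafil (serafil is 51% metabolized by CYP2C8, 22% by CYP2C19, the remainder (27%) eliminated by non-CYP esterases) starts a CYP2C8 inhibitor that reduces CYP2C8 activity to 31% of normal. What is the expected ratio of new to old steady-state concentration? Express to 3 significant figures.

The CYP2C8 pathway (51% of clearance) is reduced to 0.31× activity: 0.51 × 0.31 = 0.1581.
CYP2C19 (22%) and the residual 27% are unaffected.
New clearance relative to baseline: 0.1581 + 0.22 + 0.27 = 0.6481.
Steady-state concentration ratio = CL_old/CL_new = 1 / 0.6481 = 1.54.

1.54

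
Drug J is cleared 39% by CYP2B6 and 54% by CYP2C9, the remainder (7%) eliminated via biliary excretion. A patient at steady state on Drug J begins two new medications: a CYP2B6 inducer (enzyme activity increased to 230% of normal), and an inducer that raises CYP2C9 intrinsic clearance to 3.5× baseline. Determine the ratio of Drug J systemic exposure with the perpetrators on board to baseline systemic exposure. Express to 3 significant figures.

CYP2B6: 0.39 × 2.3 = 0.897
CYP2C9: 0.54 × 3.5 = 1.89
Other: 0.07 (unchanged)
CL_new/CL_old = 0.897 + 1.89 + 0.07 = 2.857.
Net systemic exposure ratio = 1 / 2.857 = 0.350.

0.350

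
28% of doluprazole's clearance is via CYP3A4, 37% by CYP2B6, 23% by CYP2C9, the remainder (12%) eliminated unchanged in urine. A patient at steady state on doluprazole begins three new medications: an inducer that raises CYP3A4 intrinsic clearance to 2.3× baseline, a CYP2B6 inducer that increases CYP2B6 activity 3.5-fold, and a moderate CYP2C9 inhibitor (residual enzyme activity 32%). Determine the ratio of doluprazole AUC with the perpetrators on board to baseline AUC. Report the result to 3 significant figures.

0.469

The CYP3A4 pathway (28% of clearance) rises to 2.3× activity: 0.28 × 2.3 = 0.644.
The CYP2B6 pathway (37% of clearance) is boosted to 3.5× activity: 0.37 × 3.5 = 1.295.
The CYP2C9 pathway (23% of clearance) is reduced to 0.32× activity: 0.23 × 0.32 = 0.0736.
The remaining 12% of clearance is unaffected.
Relative clearance = 0.644 + 1.295 + 0.0736 + 0.12 = 2.1326.
AUC ∝ 1/CL: fold-change = 1 / 2.1326 = 0.469.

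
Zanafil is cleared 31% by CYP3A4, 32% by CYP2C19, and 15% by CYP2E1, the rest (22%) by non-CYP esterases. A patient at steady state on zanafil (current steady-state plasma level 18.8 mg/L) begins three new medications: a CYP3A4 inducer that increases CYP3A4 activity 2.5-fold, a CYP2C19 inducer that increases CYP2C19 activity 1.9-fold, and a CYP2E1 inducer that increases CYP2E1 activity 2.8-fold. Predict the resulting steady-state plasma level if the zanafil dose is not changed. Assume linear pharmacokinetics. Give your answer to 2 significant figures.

The CYP3A4 pathway (31% of clearance) is boosted to 2.5× activity: 0.31 × 2.5 = 0.775.
The CYP2C19 pathway (32% of clearance) is boosted to 1.9× activity: 0.32 × 1.9 = 0.608.
The CYP2E1 pathway (15% of clearance) rises to 2.8× activity: 0.15 × 2.8 = 0.42.
Non-CYP routes (22%) are unchanged.
New clearance relative to baseline: 0.775 + 0.608 + 0.42 + 0.22 = 2.023.
Dividing the baseline by the relative clearance: 18.8 / 2.023 = 9.3 mg/L.

9.3 mg/L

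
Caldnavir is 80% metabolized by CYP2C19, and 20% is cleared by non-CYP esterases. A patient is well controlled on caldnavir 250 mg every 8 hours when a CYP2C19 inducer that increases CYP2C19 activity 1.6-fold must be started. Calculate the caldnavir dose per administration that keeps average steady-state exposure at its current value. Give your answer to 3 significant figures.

370 mg

The CYP2C19 pathway (80% of clearance) rises to 1.6× activity: 0.8 × 1.6 = 1.28.
The remaining 20% of clearance is unaffected.
New clearance relative to baseline: 1.28 + 0.2 = 1.48.
To maintain the same steady-state level, dose must scale with clearance: new dose = 250 × 1.48 = 370 mg.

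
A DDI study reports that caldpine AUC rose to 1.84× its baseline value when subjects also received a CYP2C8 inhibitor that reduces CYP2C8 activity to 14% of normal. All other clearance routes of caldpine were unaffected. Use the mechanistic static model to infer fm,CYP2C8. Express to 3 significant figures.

0.531

CL'/CL = 1 / 1.84 = 0.5435
0.14·fm + (1 − fm) = 0.5435
fm = (0.5435 − 1) / (0.14 − 1) = 0.531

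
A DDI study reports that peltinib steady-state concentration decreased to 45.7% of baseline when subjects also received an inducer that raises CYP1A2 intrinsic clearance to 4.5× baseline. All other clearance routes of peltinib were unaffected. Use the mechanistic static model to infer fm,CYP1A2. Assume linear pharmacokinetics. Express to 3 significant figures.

CL'/CL = 1 / 0.457 = 2.188
4.5·fm + (1 − fm) = 2.188
fm = (2.188 − 1) / (4.5 − 1) = 0.339

0.339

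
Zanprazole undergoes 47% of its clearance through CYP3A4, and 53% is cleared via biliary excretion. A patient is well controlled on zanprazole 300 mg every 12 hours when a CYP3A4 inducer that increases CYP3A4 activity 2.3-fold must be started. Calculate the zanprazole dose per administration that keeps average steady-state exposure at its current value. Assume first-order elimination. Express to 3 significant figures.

The CYP3A4 pathway (47% of clearance) increases to 2.3× activity: 0.47 × 2.3 = 1.081.
Non-CYP routes (53%) are unchanged.
Relative clearance = 1.081 + 0.53 = 1.611.
To maintain the same steady-state level, dose must scale with clearance: new dose = 300 × 1.611 = 483 mg.

483 mg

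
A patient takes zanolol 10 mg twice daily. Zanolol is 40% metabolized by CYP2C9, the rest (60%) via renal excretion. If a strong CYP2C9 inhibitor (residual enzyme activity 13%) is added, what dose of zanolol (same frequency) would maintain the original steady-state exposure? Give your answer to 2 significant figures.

6.5 mg

The CYP2C9 pathway (40% of clearance) is reduced to 0.13× activity: 0.4 × 0.13 = 0.052.
The remaining 60% of clearance is unaffected.
CL_new/CL_old = 0.052 + 0.6 = 0.652.
To maintain the same steady-state level, dose must scale with clearance: new dose = 10 × 0.652 = 6.5 mg.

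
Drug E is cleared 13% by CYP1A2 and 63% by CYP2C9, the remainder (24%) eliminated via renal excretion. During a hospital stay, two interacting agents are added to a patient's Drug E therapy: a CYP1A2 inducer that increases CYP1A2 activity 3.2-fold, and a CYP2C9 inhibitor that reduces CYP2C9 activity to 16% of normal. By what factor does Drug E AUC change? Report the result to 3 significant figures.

1.32

The CYP1A2 pathway (13% of clearance) is boosted to 3.2× activity: 0.13 × 3.2 = 0.416.
The CYP2C9 pathway (63% of clearance) is reduced to 0.16× activity: 0.63 × 0.16 = 0.1008.
Non-CYP routes (24%) are unchanged.
New clearance relative to baseline: 0.416 + 0.1008 + 0.24 = 0.7568.
Net AUC ratio = 1 / 0.7568 = 1.32.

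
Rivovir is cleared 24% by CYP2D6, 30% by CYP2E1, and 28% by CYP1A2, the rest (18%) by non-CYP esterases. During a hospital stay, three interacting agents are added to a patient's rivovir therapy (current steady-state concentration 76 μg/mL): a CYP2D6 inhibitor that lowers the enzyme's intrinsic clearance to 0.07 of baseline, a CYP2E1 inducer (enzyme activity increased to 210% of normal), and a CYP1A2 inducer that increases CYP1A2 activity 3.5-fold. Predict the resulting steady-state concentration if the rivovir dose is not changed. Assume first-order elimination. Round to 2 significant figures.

The CYP2D6 pathway (24% of clearance) drops to 0.07× activity: 0.24 × 0.07 = 0.0168.
The CYP2E1 pathway (30% of clearance) increases to 2.1× activity: 0.3 × 2.1 = 0.63.
The CYP1A2 pathway (28% of clearance) increases to 3.5× activity: 0.28 × 3.5 = 0.98.
Non-CYP routes (18%) are unchanged.
Relative clearance = 0.0168 + 0.63 + 0.98 + 0.18 = 1.8068.
Steady-state concentration ∝ 1/CL: new value = 76 / 1.8068 = 42 μg/mL.

42 μg/mL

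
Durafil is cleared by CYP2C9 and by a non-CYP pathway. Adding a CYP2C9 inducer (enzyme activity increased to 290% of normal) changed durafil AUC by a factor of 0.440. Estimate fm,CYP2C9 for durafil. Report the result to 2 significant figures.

0.67

Let fm be the CYP2C9 fraction. New clearance relative to baseline = fm × 2.9 + (1 − fm).
AUC ratio = 1 / (new CL fraction), so new CL fraction = 1 / 0.440 = 2.273.
fm × 2.9 + 1 − fm = 2.273  ⇒  fm × (2.9 − 1) = 1.273  ⇒  fm = 0.67.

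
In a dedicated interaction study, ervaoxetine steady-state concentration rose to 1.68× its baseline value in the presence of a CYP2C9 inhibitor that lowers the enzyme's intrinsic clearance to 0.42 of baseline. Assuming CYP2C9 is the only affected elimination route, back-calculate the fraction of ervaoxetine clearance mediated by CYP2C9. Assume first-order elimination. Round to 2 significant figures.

CL'/CL = 1 / 1.68 = 0.5952
0.42·fm + (1 − fm) = 0.5952
fm = (0.5952 − 1) / (0.42 − 1) = 0.70

0.70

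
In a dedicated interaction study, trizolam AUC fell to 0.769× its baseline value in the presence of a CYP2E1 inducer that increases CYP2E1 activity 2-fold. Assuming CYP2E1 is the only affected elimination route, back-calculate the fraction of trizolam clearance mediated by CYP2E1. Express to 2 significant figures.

Let fm be the CYP2E1 fraction. New clearance relative to baseline = fm × 2 + (1 − fm).
AUC ratio = 1 / (new CL fraction), so new CL fraction = 1 / 0.769 = 1.3.
fm × 2 + 1 − fm = 1.3  ⇒  fm × (2 − 1) = 0.3004  ⇒  fm = 0.30.

0.30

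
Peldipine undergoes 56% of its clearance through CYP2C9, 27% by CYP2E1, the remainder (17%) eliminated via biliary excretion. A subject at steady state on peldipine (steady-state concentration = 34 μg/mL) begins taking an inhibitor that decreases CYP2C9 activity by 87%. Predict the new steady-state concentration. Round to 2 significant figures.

CYP2C9: 0.56 × 0.13 = 0.0728
CYP2E1: 0.27 (unchanged)
Other: 0.17 (unchanged)
Relative clearance = 0.0728 + 0.27 + 0.17 = 0.5128.
New steady-state concentration = baseline ÷ relative clearance = 34 / 0.5128 = 66 μg/mL.

66 μg/mL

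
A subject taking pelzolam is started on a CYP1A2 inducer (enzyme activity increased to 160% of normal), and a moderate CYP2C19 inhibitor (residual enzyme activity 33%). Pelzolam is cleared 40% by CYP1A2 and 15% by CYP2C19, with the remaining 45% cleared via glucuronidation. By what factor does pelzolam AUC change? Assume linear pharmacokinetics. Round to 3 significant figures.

CYP1A2: 0.4 × 1.6 = 0.64
CYP2C19: 0.15 × 0.33 = 0.0495
Other: 0.45 (unchanged)
New clearance relative to baseline: 0.64 + 0.0495 + 0.45 = 1.1395.
AUC ∝ 1/CL: fold-change = 1 / 1.1395 = 0.878.

0.878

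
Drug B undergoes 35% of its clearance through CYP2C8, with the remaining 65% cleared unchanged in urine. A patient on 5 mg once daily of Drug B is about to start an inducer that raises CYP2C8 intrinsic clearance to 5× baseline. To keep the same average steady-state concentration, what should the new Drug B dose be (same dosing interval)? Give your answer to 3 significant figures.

12.0 mg

The CYP2C8 pathway (35% of clearance) is boosted to 5× activity: 0.35 × 5 = 1.75.
The remaining 65% of clearance is unaffected.
CL_new/CL_old = 1.75 + 0.65 = 2.4.
Css,avg = (dose rate)/CL, so holding Css fixed requires dose ∝ CL: 5 × 2.4 = 12.0 mg.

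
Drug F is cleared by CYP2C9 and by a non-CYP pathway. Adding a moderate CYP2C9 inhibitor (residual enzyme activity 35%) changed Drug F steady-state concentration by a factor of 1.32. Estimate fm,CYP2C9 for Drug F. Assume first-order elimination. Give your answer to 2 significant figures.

Let fm be the CYP2C9 fraction. New clearance relative to baseline = fm × 0.35 + (1 − fm).
Steady-state concentration ratio = 1 / (new CL fraction), so new CL fraction = 1 / 1.32 = 0.7576.
fm × 0.35 + 1 − fm = 0.7576  ⇒  fm × (0.35 − 1) = −0.2424  ⇒  fm = 0.37.

0.37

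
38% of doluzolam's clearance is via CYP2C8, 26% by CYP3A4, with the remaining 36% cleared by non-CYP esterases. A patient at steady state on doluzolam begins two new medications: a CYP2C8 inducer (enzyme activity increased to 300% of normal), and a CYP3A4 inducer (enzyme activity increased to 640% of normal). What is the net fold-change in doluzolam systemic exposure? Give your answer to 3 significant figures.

0.316

CYP2C8: 0.38 × 3 = 1.14
CYP3A4: 0.26 × 6.4 = 1.664
Other: 0.36 (unchanged)
CL_new/CL_old = 1.14 + 1.664 + 0.36 = 3.164.
Because systemic exposure varies inversely with clearance, the combined effect is 1 / 3.164 = 0.316.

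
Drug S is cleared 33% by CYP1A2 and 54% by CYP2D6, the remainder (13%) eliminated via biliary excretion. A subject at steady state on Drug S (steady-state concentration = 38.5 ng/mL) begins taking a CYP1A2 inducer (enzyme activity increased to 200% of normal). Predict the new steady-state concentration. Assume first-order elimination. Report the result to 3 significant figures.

The CYP1A2 pathway (33% of clearance) increases to 2× activity: 0.33 × 2 = 0.66.
CYP2D6 (54%) and the residual 13% are unaffected.
New clearance relative to baseline: 0.66 + 0.54 + 0.13 = 1.33.
New steady-state concentration = baseline ÷ relative clearance = 38.5 / 1.33 = 28.9 ng/mL.

28.9 ng/mL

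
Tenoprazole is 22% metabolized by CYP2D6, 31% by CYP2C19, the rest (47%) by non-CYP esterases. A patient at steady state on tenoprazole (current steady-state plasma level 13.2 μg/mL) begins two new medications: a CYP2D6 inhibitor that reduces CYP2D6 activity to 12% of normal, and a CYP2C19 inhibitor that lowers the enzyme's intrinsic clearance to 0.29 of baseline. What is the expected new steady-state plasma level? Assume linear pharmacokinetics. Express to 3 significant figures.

22.5 μg/mL

The CYP2D6 pathway (22% of clearance) is reduced to 0.12× activity: 0.22 × 0.12 = 0.0264.
The CYP2C19 pathway (31% of clearance) is reduced to 0.29× activity: 0.31 × 0.29 = 0.0899.
Non-CYP routes (47%) are unchanged.
Relative clearance = 0.0264 + 0.0899 + 0.47 = 0.5863.
Dividing the baseline by the relative clearance: 13.2 / 0.5863 = 22.5 μg/mL.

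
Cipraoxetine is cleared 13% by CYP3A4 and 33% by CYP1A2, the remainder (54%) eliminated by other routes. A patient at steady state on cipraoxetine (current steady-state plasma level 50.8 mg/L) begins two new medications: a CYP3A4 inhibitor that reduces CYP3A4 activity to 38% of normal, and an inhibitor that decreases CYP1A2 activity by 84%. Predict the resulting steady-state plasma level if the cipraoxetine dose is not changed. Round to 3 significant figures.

79.1 mg/L

CYP3A4: 0.13 × 0.38 = 0.0494
CYP1A2: 0.33 × 0.16 = 0.0528
Other: 0.54 (unchanged)
CL_new/CL_old = 0.0494 + 0.0528 + 0.54 = 0.6422.
Dividing the baseline by the relative clearance: 50.8 / 0.6422 = 79.1 mg/L.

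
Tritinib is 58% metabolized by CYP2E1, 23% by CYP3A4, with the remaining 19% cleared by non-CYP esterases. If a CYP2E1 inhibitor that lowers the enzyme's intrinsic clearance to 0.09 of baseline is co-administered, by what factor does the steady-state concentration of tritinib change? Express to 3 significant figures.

The CYP2E1 pathway (58% of clearance) is reduced to 0.09× activity: 0.58 × 0.09 = 0.0522.
CYP3A4 (23%) and the residual 19% are unaffected.
CL_new/CL_old = 0.0522 + 0.23 + 0.19 = 0.4722.
Steady-state concentration is inversely proportional to clearance, so the fold-change is 1 / 0.4722 = 2.12.

2.12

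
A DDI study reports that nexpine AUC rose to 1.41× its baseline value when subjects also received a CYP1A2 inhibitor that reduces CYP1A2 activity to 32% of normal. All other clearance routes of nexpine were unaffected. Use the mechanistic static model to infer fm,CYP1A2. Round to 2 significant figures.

0.43

Write x for the fraction cleared via CYP1A2. The observed AUC change means clearance fell to 1/1.41 = 0.7092 of baseline.
Setting x·0.32 + (1 − x) = 0.7092 and solving: x = (0.7092 − 1)/(0.32 − 1) = 0.43.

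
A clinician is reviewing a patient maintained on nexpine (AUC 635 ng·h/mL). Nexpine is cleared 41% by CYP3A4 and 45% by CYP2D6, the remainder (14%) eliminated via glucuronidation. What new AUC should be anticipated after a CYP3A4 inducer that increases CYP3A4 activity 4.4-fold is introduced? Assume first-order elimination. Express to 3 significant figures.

CYP3A4: 0.41 × 4.4 = 1.804
CYP2D6: 0.45 (unchanged)
Other: 0.14 (unchanged)
CL_new/CL_old = 1.804 + 0.45 + 0.14 = 2.394.
AUC ∝ 1/CL, so new value = 635 / 2.394 = 265 ng·h/mL.

265 ng·h/mL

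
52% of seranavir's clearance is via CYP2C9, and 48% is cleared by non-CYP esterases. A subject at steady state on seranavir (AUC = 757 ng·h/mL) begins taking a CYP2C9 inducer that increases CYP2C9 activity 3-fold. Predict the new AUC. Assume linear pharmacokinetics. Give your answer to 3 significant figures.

371 ng·h/mL

The CYP2C9 pathway (52% of clearance) is boosted to 3× activity: 0.52 × 3 = 1.56.
The remaining 48% of clearance is unaffected.
CL_new/CL_old = 1.56 + 0.48 = 2.04.
With dosing unchanged, AUC scales as 1/CL: 757 / 2.04 = 371 ng·h/mL.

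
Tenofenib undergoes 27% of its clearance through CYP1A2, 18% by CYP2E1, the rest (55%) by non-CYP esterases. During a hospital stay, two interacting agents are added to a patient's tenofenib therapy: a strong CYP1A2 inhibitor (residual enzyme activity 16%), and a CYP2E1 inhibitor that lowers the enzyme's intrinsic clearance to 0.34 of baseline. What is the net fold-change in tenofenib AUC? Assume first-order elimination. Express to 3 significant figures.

1.53

The CYP1A2 pathway (27% of clearance) falls to 0.16× activity: 0.27 × 0.16 = 0.0432.
The CYP2E1 pathway (18% of clearance) falls to 0.34× activity: 0.18 × 0.34 = 0.0612.
The remaining 55% of clearance is unaffected.
CL_new/CL_old = 0.0432 + 0.0612 + 0.55 = 0.6544.
Net AUC ratio = 1 / 0.6544 = 1.53.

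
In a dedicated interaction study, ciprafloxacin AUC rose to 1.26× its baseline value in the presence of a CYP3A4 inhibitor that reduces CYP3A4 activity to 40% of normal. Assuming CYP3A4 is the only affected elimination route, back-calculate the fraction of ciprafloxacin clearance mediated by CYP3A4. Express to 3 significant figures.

CL'/CL = 1 / 1.26 = 0.7937
0.4·fm + (1 − fm) = 0.7937
fm = (0.7937 − 1) / (0.4 − 1) = 0.344

0.344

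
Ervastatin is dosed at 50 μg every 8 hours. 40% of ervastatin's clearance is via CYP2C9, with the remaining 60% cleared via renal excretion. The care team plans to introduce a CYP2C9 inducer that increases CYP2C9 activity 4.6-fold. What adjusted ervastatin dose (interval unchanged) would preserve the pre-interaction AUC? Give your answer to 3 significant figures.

The CYP2C9 pathway (40% of clearance) is boosted to 4.6× activity: 0.4 × 4.6 = 1.84.
The remaining 60% of clearance is unaffected.
CL_new/CL_old = 1.84 + 0.6 = 2.44.
Exposure is unchanged when dose changes in proportion to clearance. New dose = 50 μg × 2.44 = 122 μg.

122 μg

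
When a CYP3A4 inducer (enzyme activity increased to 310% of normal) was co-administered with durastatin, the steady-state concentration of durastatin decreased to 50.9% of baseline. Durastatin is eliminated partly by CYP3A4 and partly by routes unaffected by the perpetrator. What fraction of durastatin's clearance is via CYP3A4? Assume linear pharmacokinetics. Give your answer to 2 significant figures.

0.46

CL'/CL = 1 / 0.509 = 1.965
3.1·fm + (1 − fm) = 1.965
fm = (1.965 − 1) / (3.1 − 1) = 0.46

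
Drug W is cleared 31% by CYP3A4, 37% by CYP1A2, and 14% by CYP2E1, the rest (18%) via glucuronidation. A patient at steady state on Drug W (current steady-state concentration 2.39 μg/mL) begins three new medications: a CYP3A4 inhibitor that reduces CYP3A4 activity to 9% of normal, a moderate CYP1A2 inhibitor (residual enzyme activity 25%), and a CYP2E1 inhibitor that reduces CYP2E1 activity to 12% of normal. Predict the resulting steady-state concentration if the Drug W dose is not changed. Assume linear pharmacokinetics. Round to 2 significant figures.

The CYP3A4 pathway (31% of clearance) drops to 0.09× activity: 0.31 × 0.09 = 0.0279.
The CYP1A2 pathway (37% of clearance) falls to 0.25× activity: 0.37 × 0.25 = 0.0925.
The CYP2E1 pathway (14% of clearance) drops to 0.12× activity: 0.14 × 0.12 = 0.0168.
The remaining 18% of clearance is unaffected.
New clearance relative to baseline: 0.0279 + 0.0925 + 0.0168 + 0.18 = 0.3172.
Steady-state concentration ∝ 1/CL: new value = 2.39 / 0.3172 = 7.5 μg/mL.

7.5 μg/mL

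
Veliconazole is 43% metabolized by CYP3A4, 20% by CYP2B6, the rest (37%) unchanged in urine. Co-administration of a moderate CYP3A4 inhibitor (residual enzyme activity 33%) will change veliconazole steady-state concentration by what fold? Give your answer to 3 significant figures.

1.40

The CYP3A4 pathway (43% of clearance) drops to 0.33× activity: 0.43 × 0.33 = 0.1419.
CYP2B6 (20%) and the residual 37% are unaffected.
New clearance relative to baseline: 0.1419 + 0.2 + 0.37 = 0.7119.
Steady-state concentration ratio = CL_old/CL_new = 1 / 0.7119 = 1.40.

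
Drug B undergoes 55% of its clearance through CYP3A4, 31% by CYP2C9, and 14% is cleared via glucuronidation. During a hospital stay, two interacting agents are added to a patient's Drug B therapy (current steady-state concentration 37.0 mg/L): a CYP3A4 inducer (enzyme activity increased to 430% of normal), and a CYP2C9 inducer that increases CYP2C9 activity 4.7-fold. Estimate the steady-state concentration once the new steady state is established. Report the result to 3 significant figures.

CYP3A4: 0.55 × 4.3 = 2.365
CYP2C9: 0.31 × 4.7 = 1.457
Other: 0.14 (unchanged)
New clearance relative to baseline: 2.365 + 1.457 + 0.14 = 3.962.
Steady-state concentration ∝ 1/CL: new value = 37.0 / 3.962 = 9.34 mg/L.

9.34 mg/L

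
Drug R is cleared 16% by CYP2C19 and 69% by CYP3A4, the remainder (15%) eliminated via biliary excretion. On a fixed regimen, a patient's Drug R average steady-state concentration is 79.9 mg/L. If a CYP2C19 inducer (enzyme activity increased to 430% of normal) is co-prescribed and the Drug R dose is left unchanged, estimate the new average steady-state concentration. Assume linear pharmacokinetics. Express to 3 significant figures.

CYP2C19: 0.16 × 4.3 = 0.688
CYP3A4: 0.69 (unchanged)
Other: 0.15 (unchanged)
CL_new/CL_old = 0.688 + 0.69 + 0.15 = 1.528.
Average steady-state concentration ∝ 1/CL, so new value = 79.9 / 1.528 = 52.3 mg/L.

52.3 mg/L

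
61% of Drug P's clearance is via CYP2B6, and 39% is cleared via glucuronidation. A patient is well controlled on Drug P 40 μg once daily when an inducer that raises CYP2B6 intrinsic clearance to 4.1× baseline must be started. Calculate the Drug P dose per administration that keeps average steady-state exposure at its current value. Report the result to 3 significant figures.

The CYP2B6 pathway (61% of clearance) increases to 4.1× activity: 0.61 × 4.1 = 2.501.
The remaining 39% of clearance is unaffected.
New clearance relative to baseline: 2.501 + 0.39 = 2.891.
Css,avg = (dose rate)/CL, so holding Css fixed requires dose ∝ CL: 40 × 2.891 = 116 μg.

116 μg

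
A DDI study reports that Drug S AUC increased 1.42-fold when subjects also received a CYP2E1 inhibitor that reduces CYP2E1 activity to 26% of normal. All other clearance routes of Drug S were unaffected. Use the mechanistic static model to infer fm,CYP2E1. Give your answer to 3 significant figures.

CL'/CL = 1 / 1.42 = 0.7042
0.26·fm + (1 − fm) = 0.7042
fm = (0.7042 − 1) / (0.26 − 1) = 0.400

0.400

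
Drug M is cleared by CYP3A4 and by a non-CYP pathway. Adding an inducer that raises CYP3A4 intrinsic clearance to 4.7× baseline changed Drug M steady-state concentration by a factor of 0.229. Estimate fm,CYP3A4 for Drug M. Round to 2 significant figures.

0.91

Let x = fm,CYP3A4. Because steady-state concentration ∝ 1/CL, relative clearance rose to 1/0.229 = 4.367.
Setting x·4.7 + (1 − x) = 4.367 and solving: x = (4.367 − 1)/(4.7 − 1) = 0.91.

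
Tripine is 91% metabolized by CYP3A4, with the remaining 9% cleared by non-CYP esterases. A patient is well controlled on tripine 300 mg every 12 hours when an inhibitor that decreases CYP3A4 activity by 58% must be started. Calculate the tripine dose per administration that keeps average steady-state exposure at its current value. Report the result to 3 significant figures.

The CYP3A4 pathway (91% of clearance) drops to 0.42× activity: 0.91 × 0.42 = 0.3822.
Non-CYP routes (9%) are unchanged.
CL_new/CL_old = 0.3822 + 0.09 = 0.4722.
To maintain the same steady-state level, dose must scale with clearance: new dose = 300 × 0.4722 = 142 mg.

142 mg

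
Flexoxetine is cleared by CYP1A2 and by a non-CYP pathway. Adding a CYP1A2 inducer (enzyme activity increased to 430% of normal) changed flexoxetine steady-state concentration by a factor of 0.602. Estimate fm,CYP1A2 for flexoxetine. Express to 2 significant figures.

0.20

Let x = fm,CYP1A2. Because steady-state concentration ∝ 1/CL, relative clearance rose to 1/0.602 = 1.661.
Only the CYP1A2 route changed, so 1.661 = x·4.3 + (1 − x), giving x = 0.20.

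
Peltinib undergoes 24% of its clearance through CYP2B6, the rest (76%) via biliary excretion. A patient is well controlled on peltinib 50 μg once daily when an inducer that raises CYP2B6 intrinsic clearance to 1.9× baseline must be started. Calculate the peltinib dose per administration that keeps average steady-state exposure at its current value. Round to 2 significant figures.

61 μg

The CYP2B6 pathway (24% of clearance) is boosted to 1.9× activity: 0.24 × 1.9 = 0.456.
The remaining 76% of clearance is unaffected.
CL_new/CL_old = 0.456 + 0.76 = 1.216.
To maintain the same steady-state level, dose must scale with clearance: new dose = 50 × 1.216 = 61 μg.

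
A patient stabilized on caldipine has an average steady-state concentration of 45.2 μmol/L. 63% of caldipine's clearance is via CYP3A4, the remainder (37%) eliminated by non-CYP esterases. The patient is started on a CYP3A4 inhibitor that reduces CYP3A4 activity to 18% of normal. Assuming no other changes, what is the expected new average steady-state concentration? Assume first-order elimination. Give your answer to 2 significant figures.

94 μmol/L

CYP3A4: 0.63 × 0.18 = 0.1134
Other: 0.37 (unchanged)
New clearance relative to baseline: 0.1134 + 0.37 = 0.4834.
Average steady-state concentration ∝ 1/CL, so new value = 45.2 / 0.4834 = 94 μmol/L.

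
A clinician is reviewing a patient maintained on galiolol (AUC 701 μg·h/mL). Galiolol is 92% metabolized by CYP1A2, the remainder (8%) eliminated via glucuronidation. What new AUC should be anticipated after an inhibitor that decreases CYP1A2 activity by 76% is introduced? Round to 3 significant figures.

CYP1A2: 0.92 × 0.24 = 0.2208
Other: 0.08 (unchanged)
Relative clearance = 0.2208 + 0.08 = 0.3008.
New AUC = baseline ÷ relative clearance = 701 / 0.3008 = 2.33 × 10³ μg·h/mL.

2.33 × 10³ μg·h/mL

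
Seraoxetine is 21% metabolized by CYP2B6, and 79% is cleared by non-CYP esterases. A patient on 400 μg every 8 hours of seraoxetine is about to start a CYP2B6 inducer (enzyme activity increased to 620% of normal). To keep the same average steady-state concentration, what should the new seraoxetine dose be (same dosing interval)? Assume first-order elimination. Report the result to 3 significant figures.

837 μg

CYP2B6: 0.21 × 6.2 = 1.302
Other: 0.79 (unchanged)
New clearance relative to baseline: 1.302 + 0.79 = 2.092.
Exposure is unchanged when dose changes in proportion to clearance. New dose = 400 μg × 2.092 = 837 μg.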